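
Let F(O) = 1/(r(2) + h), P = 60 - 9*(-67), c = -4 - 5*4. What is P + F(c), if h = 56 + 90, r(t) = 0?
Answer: 96799/146 ≈ 663.01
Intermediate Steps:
h = 146
c = -24 (c = -4 - 20 = -24)
P = 663 (P = 60 + 603 = 663)
F(O) = 1/146 (F(O) = 1/(0 + 146) = 1/146)
P + F(c) = 663 + 1/146 = 96799/146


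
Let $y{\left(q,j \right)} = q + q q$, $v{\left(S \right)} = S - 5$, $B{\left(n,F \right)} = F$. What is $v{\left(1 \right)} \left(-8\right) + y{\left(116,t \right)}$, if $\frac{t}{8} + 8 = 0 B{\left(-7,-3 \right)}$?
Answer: $13604$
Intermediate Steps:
$v{\left(S \right)} = -5 + S$
$t = -64$ ($t = -64 + 8 \cdot 0 \left(-3\right) = -64 + 8 \cdot 0 = -64 + 0 = -64$)
$y{\left(q,j \right)} = q + q^{2}$
$v{\left(1 \right)} \left(-8\right) + y{\left(116,t \right)} = \left(-5 + 1\right) \left(-8\right) + 116 \left(1 + 116\right) = \left(-4\right) \left(-8\right) + 116 \cdot 117 = 32 + 13572 = 13604$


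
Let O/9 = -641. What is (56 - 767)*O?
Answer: 4101759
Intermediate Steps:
O = -5769 (O = 9*(-641) = -5769)
(56 - 767)*O = (56 - 767)*(-5769) = -711*(-5769) = 4101759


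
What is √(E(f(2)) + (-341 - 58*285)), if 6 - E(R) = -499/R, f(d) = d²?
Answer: I*√66961/2 ≈ 129.38*I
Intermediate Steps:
E(R) = 6 + 499/R (E(R) = 6 - (-499)/R = 6 + 499/R)
√(E(f(2)) + (-341 - 58*285)) = √((6 + 499/(2²)) + (-341 - 58*285)) = √((6 + 499/4) + (-341 - 16530)) = √((6 + 499*(¼)) - 16871) = √((6 + 499/4) - 16871) = √(523/4 - 16871) = √(-66961/4) = I*√66961/2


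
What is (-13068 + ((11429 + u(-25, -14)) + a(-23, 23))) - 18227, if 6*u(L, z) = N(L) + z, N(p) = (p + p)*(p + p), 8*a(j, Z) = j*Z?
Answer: -468427/24 ≈ -19518.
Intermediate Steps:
a(j, Z) = Z*j/8 (a(j, Z) = (j*Z)/8 = (Z*j)/8 = Z*j/8)
N(p) = 4*p**2 (N(p) = (2*p)*(2*p) = 4*p**2)
u(L, z) = z/6 + 2*L**2/3 (u(L, z) = (4*L**2 + z)/6 = (z + 4*L**2)/6 = z/6 + 2*L**2/3)
(-13068 + ((11429 + u(-25, -14)) + a(-23, 23))) - 18227 = (-13068 + ((11429 + ((1/6)*(-14) + (2/3)*(-25)**2)) + (1/8)*23*(-23))) - 18227 = (-13068 + ((11429 + (-7/3 + (2/3)*625)) - 529/8)) - 18227 = (-13068 + ((11429 + (-7/3 + 1250/3)) - 529/8)) - 18227 = (-13068 + ((11429 + 1243/3) - 529/8)) - 18227 = (-13068 + (35530/3 - 529/8)) - 18227 = (-13068 + 282653/24) - 18227 = -30979/24 - 18227 = -468427/24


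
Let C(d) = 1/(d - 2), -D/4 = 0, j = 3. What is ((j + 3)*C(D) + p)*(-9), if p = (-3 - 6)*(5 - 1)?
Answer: 351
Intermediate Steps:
p = -36 (p = -9*4 = -36)
D = 0 (D = -4*0 = 0)
C(d) = 1/(-2 + d)
((j + 3)*C(D) + p)*(-9) = ((3 + 3)/(-2 + 0) - 36)*(-9) = (6/(-2) - 36)*(-9) = (6*(-½) - 36)*(-9) = (-3 - 36)*(-9) = -39*(-9) = 351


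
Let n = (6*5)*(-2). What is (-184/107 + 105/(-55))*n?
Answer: 256260/1177 ≈ 217.72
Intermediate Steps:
n = -60 (n = 30*(-2) = -60)
(-184/107 + 105/(-55))*n = (-184/107 + 105/(-55))*(-60) = (-184*1/107 + 105*(-1/55))*(-60) = (-184/107 - 21/11)*(-60) = -4271/1177*(-60) = 256260/1177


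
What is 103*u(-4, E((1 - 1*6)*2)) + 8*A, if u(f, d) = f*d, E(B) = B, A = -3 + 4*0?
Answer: 4096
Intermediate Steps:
A = -3 (A = -3 + 0 = -3)
u(f, d) = d*f
103*u(-4, E((1 - 1*6)*2)) + 8*A = 103*(((1 - 1*6)*2)*(-4)) + 8*(-3) = 103*(((1 - 6)*2)*(-4)) - 24 = 103*(-5*2*(-4)) - 24 = 103*(-10*(-4)) - 24 = 103*40 - 24 = 4120 - 24 = 4096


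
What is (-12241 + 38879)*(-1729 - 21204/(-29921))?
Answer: -1377509716790/29921 ≈ -4.6038e+7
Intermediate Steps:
(-12241 + 38879)*(-1729 - 21204/(-29921)) = 26638*(-1729 - 21204*(-1/29921)) = 26638*(-1729 + 21204/29921) = 26638*(-51712205/29921) = -1377509716790/29921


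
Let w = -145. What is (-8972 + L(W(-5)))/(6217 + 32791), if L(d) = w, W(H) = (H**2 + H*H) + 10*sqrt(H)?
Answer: -9117/39008 ≈ -0.23372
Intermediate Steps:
W(H) = 2*H**2 + 10*sqrt(H) (W(H) = (H**2 + H**2) + 10*sqrt(H) = 2*H**2 + 10*sqrt(H))
L(d) = -145
(-8972 + L(W(-5)))/(6217 + 32791) = (-8972 - 145)/(6217 + 32791) = -9117/39008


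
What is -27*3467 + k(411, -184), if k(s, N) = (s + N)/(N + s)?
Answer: -93608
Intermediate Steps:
k(s, N) = 1 (k(s, N) = (N + s)/(N + s) = 1)
-27*3467 + k(411, -184) = -27*3467 + 1 = -1*93609 + 1 = -93609 + 1 = -93608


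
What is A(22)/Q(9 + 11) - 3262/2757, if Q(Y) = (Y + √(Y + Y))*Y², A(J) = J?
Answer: -3904291/3308400 - 11*√10/36000 ≈ -1.1811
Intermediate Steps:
Q(Y) = Y²*(Y + √2*√Y) (Q(Y) = (Y + √(2*Y))*Y² = (Y + √2*√Y)*Y² = Y²*(Y + √2*√Y))
A(22)/Q(9 + 11) - 3262/2757 = 22/((9 + 11)³ + √2*(9 + 11)^(5/2)) - 3262/2757 = 22/(20³ + √2*20^(5/2)) - 3262*1/2757 = 22/(8000 + √2*(800*√5)) - 3262/2757 = 22/(8000 + 800*√10) - 3262/2757 = -3262/2757 + 22/(8000 + 800*√10)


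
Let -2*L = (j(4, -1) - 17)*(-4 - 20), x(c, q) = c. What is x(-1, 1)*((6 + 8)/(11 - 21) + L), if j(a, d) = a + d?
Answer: 847/5 ≈ 169.40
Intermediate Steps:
L = -168 (L = -((4 - 1) - 17)*(-4 - 20)/2 = -(3 - 17)*(-24)/2 = -(-7)*(-24) = -½*336 = -168)
x(-1, 1)*((6 + 8)/(11 - 21) + L) = -((6 + 8)/(11 - 21) - 168) = -(14/(-10) - 168) = -(14*(-⅒) - 168) = -(-7/5 - 168) = -1*(-847/5) = 847/5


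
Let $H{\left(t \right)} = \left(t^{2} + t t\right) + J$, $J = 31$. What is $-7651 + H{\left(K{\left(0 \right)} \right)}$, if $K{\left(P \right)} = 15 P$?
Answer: $-7620$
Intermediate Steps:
$H{\left(t \right)} = 31 + 2 t^{2}$ ($H{\left(t \right)} = \left(t^{2} + t t\right) + 31 = \left(t^{2} + t^{2}\right) + 31 = 2 t^{2} + 31 = 31 + 2 t^{2}$)
$-7651 + H{\left(K{\left(0 \right)} \right)} = -7651 + \left(31 + 2 \left(15 \cdot 0\right)^{2}\right) = -7651 + \left(31 + 2 \cdot 0^{2}\right) = -7651 + \left(31 + 2 \cdot 0\right) = -7651 + \left(31 + 0\right) = -7651 + 31 = -7620$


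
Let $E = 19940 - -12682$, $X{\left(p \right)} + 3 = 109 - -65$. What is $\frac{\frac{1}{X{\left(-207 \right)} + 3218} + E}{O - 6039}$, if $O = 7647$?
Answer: $\frac{110555959}{5449512} \approx 20.287$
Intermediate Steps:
$X{\left(p \right)} = 171$ ($X{\left(p \right)} = -3 + \left(109 - -65\right) = -3 + \left(109 + 65\right) = -3 + 174 = 171$)
$E = 32622$ ($E = 19940 + 12682 = 32622$)
$\frac{\frac{1}{X{\left(-207 \right)} + 3218} + E}{O - 6039} = \frac{\frac{1}{171 + 3218} + 32622}{7647 - 6039} = \frac{\frac{1}{3389} + 32622}{1608} = \left(\frac{1}{3389} + 32622\right) \frac{1}{1608} = \frac{110555959}{3389} \cdot \frac{1}{1608} = \frac{110555959}{5449512}$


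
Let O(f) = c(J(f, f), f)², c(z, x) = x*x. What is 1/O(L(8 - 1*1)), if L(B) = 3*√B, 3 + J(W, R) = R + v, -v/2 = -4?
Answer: 1/3969 ≈ 0.00025195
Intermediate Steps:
v = 8 (v = -2*(-4) = 8)
J(W, R) = 5 + R (J(W, R) = -3 + (R + 8) = -3 + (8 + R) = 5 + R)
c(z, x) = x²
O(f) = f⁴ (O(f) = (f²)² = f⁴)
1/O(L(8 - 1*1)) = 1/((3*√(8 - 1*1))⁴) = 1/((3*√(8 - 1))⁴) = 1/((3*√7)⁴) = 1/3969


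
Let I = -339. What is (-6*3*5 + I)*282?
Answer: -120978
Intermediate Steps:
(-6*3*5 + I)*282 = (-6*3*5 - 339)*282 = (-18*5 - 339)*282 = (-90 - 339)*282 = -429*282 = -120978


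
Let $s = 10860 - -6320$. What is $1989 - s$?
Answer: $-15191$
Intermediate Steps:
$s = 17180$ ($s = 10860 + 6320 = 17180$)
$1989 - s = 1989 - 17180 = -15191$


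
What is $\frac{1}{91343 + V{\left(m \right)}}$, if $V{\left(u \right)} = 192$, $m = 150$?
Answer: $\frac{1}{91535} \approx 1.0925 \cdot 10^{-5}$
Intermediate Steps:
$\frac{1}{91343 + V{\left(m \right)}} = \frac{1}{91343 + 192} = \frac{1}{91535}$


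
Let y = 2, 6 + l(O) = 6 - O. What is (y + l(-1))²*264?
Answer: 2376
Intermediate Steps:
l(O) = -O (l(O) = -6 + (6 - O) = -O)
(y + l(-1))²*264 = (2 - 1*(-1))²*264 = (2 + 1)²*264 = 3²*264 = 9*264 = 2376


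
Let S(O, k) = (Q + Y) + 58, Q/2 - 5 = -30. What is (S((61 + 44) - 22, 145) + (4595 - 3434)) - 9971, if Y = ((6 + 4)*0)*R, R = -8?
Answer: -8802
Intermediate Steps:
Q = -50 (Q = 10 + 2*(-30) = 10 - 60 = -50)
Y = 0 (Y = ((6 + 4)*0)*(-8) = (10*0)*(-8) = 0*(-8) = 0)
S(O, k) = 8 (S(O, k) = (-50 + 0) + 58 = -50 + 58 = 8)
(S((61 + 44) - 22, 145) + (4595 - 3434)) - 9971 = (8 + (4595 - 3434)) - 9971 = (8 + 1161) - 9971 = 1169 - 9971 = -8802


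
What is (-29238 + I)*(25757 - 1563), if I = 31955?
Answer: 65735098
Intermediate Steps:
(-29238 + I)*(25757 - 1563) = (-29238 + 31955)*(25757 - 1563) = 2717*24194 = 65735098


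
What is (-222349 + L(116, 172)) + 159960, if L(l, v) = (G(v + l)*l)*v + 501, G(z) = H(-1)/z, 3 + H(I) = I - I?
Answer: -372575/6 ≈ -62096.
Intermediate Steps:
H(I) = -3 (H(I) = -3 + (I - I) = -3 + 0 = -3)
G(z) = -3/z
L(l, v) = 501 - 3*l*v/(l + v) (L(l, v) = ((-3/(v + l))*l)*v + 501 = ((-3/(l + v))*l)*v + 501 = (-3*l/(l + v))*v + 501 = -3*l*v/(l + v) + 501 = 501 - 3*l*v/(l + v))
(-222349 + L(116, 172)) + 159960 = (-222349 + 3*(167*116 + 167*172 - 1*116*172)/(116 + 172)) + 159960 = (-222349 + 3*(19372 + 28724 - 19952)/288) + 159960 = (-222349 + 3*(1/288)*28144) + 159960 = (-222349 + 1759/6) + 159960 = -1332335/6 + 159960 = -372575/6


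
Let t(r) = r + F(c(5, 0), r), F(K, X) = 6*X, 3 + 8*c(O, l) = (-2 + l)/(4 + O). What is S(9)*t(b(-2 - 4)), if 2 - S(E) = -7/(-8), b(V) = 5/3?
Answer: 105/8 ≈ 13.125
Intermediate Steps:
c(O, l) = -3/8 + (-2 + l)/(8*(4 + O)) (c(O, l) = -3/8 + ((-2 + l)/(4 + O))/8 = -3/8 + (-2 + l)/(8*(4 + O)))
b(V) = 5/3 (b(V) = 5*(⅓) = 5/3)
t(r) = 7*r (t(r) = r + 6*r = 7*r)
S(E) = 9/8 (S(E) = 2 - (-7)/(-8) = 2 - (-7)*(-1)/8 = 2 - 1*7/8 = 2 - 7/8 = 9/8)
S(9)*t(b(-2 - 4)) = 9*(7*(5/3))/8 = (9/8)*(35/3) = 105/8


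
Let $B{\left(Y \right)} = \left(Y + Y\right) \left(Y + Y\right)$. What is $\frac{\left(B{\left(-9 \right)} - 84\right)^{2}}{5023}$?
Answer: $\frac{57600}{5023} \approx 11.467$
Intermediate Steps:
$B{\left(Y \right)} = 4 Y^{2}$ ($B{\left(Y \right)} = 2 Y 2 Y = 4 Y^{2}$)
$\frac{\left(B{\left(-9 \right)} - 84\right)^{2}}{5023} = \frac{\left(4 \left(-9\right)^{2} - 84\right)^{2}}{5023} = \left(4 \cdot 81 - 84\right)^{2} \cdot \frac{1}{5023} = \left(324 - 84\right)^{2} \cdot \frac{1}{5023} = 240^{2} \cdot \frac{1}{5023} = 57600 \cdot \frac{1}{5023} = \frac{57600}{5023}$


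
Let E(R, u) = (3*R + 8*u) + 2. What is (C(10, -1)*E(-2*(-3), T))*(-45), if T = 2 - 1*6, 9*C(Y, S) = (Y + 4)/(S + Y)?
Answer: 280/3 ≈ 93.333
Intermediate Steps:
C(Y, S) = (4 + Y)/(9*(S + Y)) (C(Y, S) = ((Y + 4)/(S + Y))/9 = ((4 + Y)/(S + Y))/9 = (4 + Y)/(9*(S + Y)))
T = -4 (T = 2 - 6 = -4)
E(R, u) = 2 + 3*R + 8*u
(C(10, -1)*E(-2*(-3), T))*(-45) = (((4 + 10)/(9*(-1 + 10)))*(2 + 3*(-2*(-3)) + 8*(-4)))*(-45) = (((⅑)*14/9)*(2 + 3*6 - 32))*(-45) = (((⅑)*(⅑)*14)*(2 + 18 - 32))*(-45) = ((14/81)*(-12))*(-45) = -56/27*(-45) = 280/3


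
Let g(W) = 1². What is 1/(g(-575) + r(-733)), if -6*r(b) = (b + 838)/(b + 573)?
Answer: 64/71 ≈ 0.90141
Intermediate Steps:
g(W) = 1
r(b) = -(838 + b)/(6*(573 + b)) (r(b) = -(b + 838)/(6*(b + 573)) = -(838 + b)/(6*(573 + b)))
1/(g(-575) + r(-733)) = 1/(1 + (-838 - 1*(-733))/(6*(573 - 733))) = 1/(1 + (⅙)*(-838 + 733)/(-160)) = 1/(1 + (⅙)*(-1/160)*(-105)) = 1/(1 + 7/64) = 1/(71/64) = 64/71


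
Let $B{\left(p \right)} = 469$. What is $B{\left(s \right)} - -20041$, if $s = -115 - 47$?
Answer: $20510$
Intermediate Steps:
$s = -162$
$B{\left(s \right)} - -20041 = 469 - -20041 = 469 + 20041 = 20510$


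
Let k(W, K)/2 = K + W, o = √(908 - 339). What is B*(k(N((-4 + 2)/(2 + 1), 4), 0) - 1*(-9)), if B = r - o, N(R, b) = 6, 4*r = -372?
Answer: -1953 - 21*√569 ≈ -2453.9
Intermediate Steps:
r = -93 (r = (¼)*(-372) = -93)
o = √569 ≈ 23.854
k(W, K) = 2*K + 2*W (k(W, K) = 2*(K + W) = 2*K + 2*W)
B = -93 - √569 ≈ -116.85
B*(k(N((-4 + 2)/(2 + 1), 4), 0) - 1*(-9)) = (-93 - √569)*((2*0 + 2*6) - 1*(-9)) = (-93 - √569)*((0 + 12) + 9) = (-93 - √569)*(12 + 9) = (-93 - √569)*21 = -1953 - 21*√569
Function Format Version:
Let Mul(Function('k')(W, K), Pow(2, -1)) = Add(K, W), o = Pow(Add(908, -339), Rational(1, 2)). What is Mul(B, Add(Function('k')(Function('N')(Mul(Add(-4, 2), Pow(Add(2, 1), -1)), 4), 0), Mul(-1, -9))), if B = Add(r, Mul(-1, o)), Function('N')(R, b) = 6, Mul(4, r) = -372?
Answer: Add(-1953, Mul(-21, Pow(569, Rational(1, 2)))) ≈ -2453.9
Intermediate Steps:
r = -93 (r = Mul(Rational(1, 4), -372) = -93)
o = Pow(569, Rational(1, 2)) ≈ 23.854
Function('k')(W, K) = Add(Mul(2, K), Mul(2, W)) (Function('k')(W, K) = Mul(2, Add(K, W)) = Add(Mul(2, K), Mul(2, W)))
B = Add(-93, Mul(-1, Pow(569, Rational(1, 2)))) ≈ -116.85
Mul(B, Add(Function('k')(Function('N')(Mul(Add(-4, 2), Pow(Add(2, 1), -1)), 4), 0), Mul(-1, -9))) = Mul(Add(-93, Mul(-1, Pow(569, Rational(1, 2)))), Add(Add(Mul(2, 0), Mul(2, 6)), Mul(-1, -9))) = Mul(Add(-93, Mul(-1, Pow(569, Rational(1, 2)))), Add(Add(0, 12), 9)) = Mul(Add(-93, Mul(-1, Pow(569, Rational(1, 2)))), Add(12, 9)) = Mul(Add(-93, Mul(-1, Pow(569, Rational(1, 2)))), 21) = Add(-1953, Mul(-21, Pow(569, Rational(1, 2))))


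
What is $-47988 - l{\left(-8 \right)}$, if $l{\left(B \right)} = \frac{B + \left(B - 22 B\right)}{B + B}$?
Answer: $-47978$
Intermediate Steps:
$l{\left(B \right)} = -10$ ($l{\left(B \right)} = \frac{B - 21 B}{2 B} = - 20 B \frac{1}{2 B} = -10$)
$-47988 - l{\left(-8 \right)} = -47988 - -10 = -47988 + 10 = -47978$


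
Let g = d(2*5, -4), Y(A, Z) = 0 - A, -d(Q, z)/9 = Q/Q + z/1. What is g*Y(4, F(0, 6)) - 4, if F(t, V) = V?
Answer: -112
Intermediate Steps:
d(Q, z) = -9 - 9*z (d(Q, z) = -9*(Q/Q + z/1) = -9*(1 + z*1) = -9*(1 + z) = -9 - 9*z)
Y(A, Z) = -A
g = 27 (g = -9 - 9*(-4) = -9 + 36 = 27)
g*Y(4, F(0, 6)) - 4 = 27*(-1*4) - 4 = 27*(-4) - 4 = -108 - 4 = -112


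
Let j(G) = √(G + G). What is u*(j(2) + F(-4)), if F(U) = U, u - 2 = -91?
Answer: 178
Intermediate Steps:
u = -89 (u = 2 - 91 = -89)
j(G) = √2*√G (j(G) = √(2*G) = √2*√G)
u*(j(2) + F(-4)) = -89*(√2*√2 - 4) = -89*(2 - 4) = -89*(-2) = 178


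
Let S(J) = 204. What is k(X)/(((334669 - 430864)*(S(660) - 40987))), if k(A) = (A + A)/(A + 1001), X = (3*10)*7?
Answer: 4/45246658567 ≈ 8.8404e-11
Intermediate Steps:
X = 210 (X = 30*7 = 210)
k(A) = 2*A/(1001 + A) (k(A) = (2*A)/(1001 + A) = 2*A/(1001 + A))
k(X)/(((334669 - 430864)*(S(660) - 40987))) = (2*210/(1001 + 210))/(((334669 - 430864)*(204 - 40987))) = (2*210/1211)/((-96195*(-40783))) = (2*210*(1/1211))/3923120685 = (60/173)*(1/3923120685) = 4/45246658567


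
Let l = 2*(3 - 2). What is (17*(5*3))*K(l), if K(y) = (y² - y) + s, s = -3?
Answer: -255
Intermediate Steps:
l = 2 (l = 2*1 = 2)
K(y) = -3 + y² - y (K(y) = (y² - y) - 3 = -3 + y² - y)
(17*(5*3))*K(l) = (17*(5*3))*(-3 + 2² - 1*2) = (17*15)*(-3 + 4 - 2) = 255*(-1) = -255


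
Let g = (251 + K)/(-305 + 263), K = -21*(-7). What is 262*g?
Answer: -52138/21 ≈ -2482.8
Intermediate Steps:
K = 147
g = -199/21 (g = (251 + 147)/(-305 + 263) = 398/(-42) = 398*(-1/42) = -199/21 ≈ -9.4762)
262*g = 262*(-199/21) = -52138/21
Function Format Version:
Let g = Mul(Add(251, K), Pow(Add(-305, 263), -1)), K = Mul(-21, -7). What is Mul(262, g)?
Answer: Rational(-52138, 21) ≈ -2482.8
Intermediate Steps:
K = 147
g = Rational(-199, 21) (g = Mul(Add(251, 147), Pow(Add(-305, 263), -1)) = Mul(398, Pow(-42, -1)) = Mul(398, Rational(-1, 42)) = Rational(-199, 21) ≈ -9.4762)
Mul(262, g) = Mul(262, Rational(-199, 21)) = Rational(-52138, 21)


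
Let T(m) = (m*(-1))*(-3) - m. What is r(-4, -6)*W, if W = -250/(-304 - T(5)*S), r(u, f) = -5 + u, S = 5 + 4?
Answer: -1125/197 ≈ -5.7107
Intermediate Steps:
T(m) = 2*m (T(m) = -m*(-3) - m = 3*m - m = 2*m)
S = 9
W = 125/197 (W = -250/(-304 - 2*5*9) = -250/(-304 - 10*9) = -250/(-304 - 1*90) = -250/(-304 - 90) = -250/(-394) = -250*(-1/394) = 125/197 ≈ 0.63452)
r(-4, -6)*W = (-5 - 4)*(125/197) = -9*125/197 = -1125/197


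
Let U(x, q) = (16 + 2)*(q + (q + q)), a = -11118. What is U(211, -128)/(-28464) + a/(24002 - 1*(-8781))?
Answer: -1872222/19440319 ≈ -0.096306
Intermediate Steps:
U(x, q) = 54*q (U(x, q) = 18*(q + 2*q) = 18*(3*q) = 54*q)
U(211, -128)/(-28464) + a/(24002 - 1*(-8781)) = (54*(-128))/(-28464) - 11118/(24002 - 1*(-8781)) = -6912*(-1/28464) - 11118/(24002 + 8781) = 144/593 - 11118/32783 = -1872222/19440319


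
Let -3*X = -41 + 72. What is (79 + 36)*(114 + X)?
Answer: 35765/3 ≈ 11922.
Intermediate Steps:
X = -31/3 (X = -(-41 + 72)/3 = -⅓*31 = -31/3 ≈ -10.333)
(79 + 36)*(114 + X) = (79 + 36)*(114 - 31/3) = 115*(311/3) = 35765/3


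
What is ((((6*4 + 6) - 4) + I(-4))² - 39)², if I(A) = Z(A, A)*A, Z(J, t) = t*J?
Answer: 1974025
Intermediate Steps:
Z(J, t) = J*t
I(A) = A³ (I(A) = (A*A)*A = A²*A = A³)
((((6*4 + 6) - 4) + I(-4))² - 39)² = ((((6*4 + 6) - 4) + (-4)³)² - 39)² = ((((24 + 6) - 4) - 64)² - 39)² = (((30 - 4) - 64)² - 39)² = ((26 - 64)² - 39)² = ((-38)² - 39)² = (1444 - 39)² = 1405² = 1974025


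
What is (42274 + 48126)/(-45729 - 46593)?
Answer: -45200/46161 ≈ -0.97918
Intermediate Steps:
(42274 + 48126)/(-45729 - 46593) = 90400/(-92322) = 90400*(-1/92322) = -45200/46161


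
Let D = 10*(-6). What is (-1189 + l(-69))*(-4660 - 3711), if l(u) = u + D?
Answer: 11032978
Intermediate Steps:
D = -60
l(u) = -60 + u (l(u) = u - 60 = -60 + u)
(-1189 + l(-69))*(-4660 - 3711) = (-1189 + (-60 - 69))*(-4660 - 3711) = (-1189 - 129)*(-8371) = -1318*(-8371) = 11032978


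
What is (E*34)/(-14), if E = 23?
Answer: -391/7 ≈ -55.857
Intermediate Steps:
(E*34)/(-14) = (23*34)/(-14) = 782*(-1/14) = -391/7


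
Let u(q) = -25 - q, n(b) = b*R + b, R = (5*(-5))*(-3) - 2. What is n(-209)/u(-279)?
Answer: -7733/127 ≈ -60.890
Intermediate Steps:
R = 73 (R = -25*(-3) - 2 = 75 - 2 = 73)
n(b) = 74*b (n(b) = b*73 + b = 73*b + b = 74*b)
n(-209)/u(-279) = (74*(-209))/(-25 - 1*(-279)) = -15466/(-25 + 279) = -15466/254 = -15466*1/254 = -7733/127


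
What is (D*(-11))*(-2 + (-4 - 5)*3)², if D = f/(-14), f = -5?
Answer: -46255/14 ≈ -3303.9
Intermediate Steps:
D = 5/14 (D = -5/(-14) = -5*(-1/14) = 5/14 ≈ 0.35714)
(D*(-11))*(-2 + (-4 - 5)*3)² = ((5/14)*(-11))*(-2 + (-4 - 5)*3)² = -55*(-2 - 9*3)²/14 = -55*(-2 - 27)²/14 = -55/14*(-29)² = -55/14*841 = -46255/14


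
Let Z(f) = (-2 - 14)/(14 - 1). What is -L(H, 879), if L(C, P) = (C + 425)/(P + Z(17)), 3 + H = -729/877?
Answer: -4801745/10007447 ≈ -0.47982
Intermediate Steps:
H = -3360/877 (H = -3 - 729/877 = -3360/877 ≈ -3.8312)
Z(f) = -16/13
L(C, P) = (425 + C)/(-16/13 + P) (L(C, P) = (C + 425)/(P - 16/13) = (425 + C)/(-16/13 + P))
-L(H, 879) = -13*(425 - 3360/877)/(-16 + 13*879) = -13*369365/((-16 + 11427)*877) = -13*369365/(11411*877) = -1*4801745/10007447 = -4801745/10007447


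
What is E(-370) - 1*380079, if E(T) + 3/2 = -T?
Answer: -759421/2 ≈ -3.7971e+5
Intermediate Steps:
E(T) = -3/2 - T
E(-370) - 1*380079 = (-3/2 - 1*(-370)) - 1*380079 = (-3/2 + 370) - 380079 = 737/2 - 380079 = -759421/2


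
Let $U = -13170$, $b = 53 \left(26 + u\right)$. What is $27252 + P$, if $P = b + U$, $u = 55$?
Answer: $18375$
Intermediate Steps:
$b = 4293$ ($b = 53 \left(26 + 55\right) = 53 \cdot 81 = 4293$)
$P = -8877$ ($P = 4293 - 13170 = -8877$)
$27252 + P = 27252 - 8877 = 18375$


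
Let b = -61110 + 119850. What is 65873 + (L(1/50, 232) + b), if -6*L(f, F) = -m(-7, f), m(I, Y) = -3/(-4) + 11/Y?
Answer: 2992915/24 ≈ 1.2470e+5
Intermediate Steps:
m(I, Y) = 3/4 + 11/Y (m(I, Y) = -3*(-1/4) + 11/Y = 3/4 + 11/Y)
b = 58740
L(f, F) = 1/8 + 11/(6*f) (L(f, F) = -(-1)*(3/4 + 11/f)/6 = -(-3/4 - 11/f)/6 = 1/8 + 11/(6*f))
65873 + (L(1/50, 232) + b) = 65873 + ((44 + 3/50)/(24*(1/50)) + 58740) = 65873 + ((44 + 3*(1/50))/(24*(1/50)) + 58740) = 65873 + ((1/24)*50*(44 + 3/50) + 58740) = 65873 + ((1/24)*50*(2203/50) + 58740) = 65873 + (2203/24 + 58740) = 65873 + 1411963/24 = 2992915/24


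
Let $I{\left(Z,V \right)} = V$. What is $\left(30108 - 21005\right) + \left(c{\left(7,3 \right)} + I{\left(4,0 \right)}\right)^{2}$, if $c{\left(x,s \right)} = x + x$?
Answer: $9299$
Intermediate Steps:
$c{\left(x,s \right)} = 2 x$
$\left(30108 - 21005\right) + \left(c{\left(7,3 \right)} + I{\left(4,0 \right)}\right)^{2} = \left(30108 - 21005\right) + \left(2 \cdot 7 + 0\right)^{2} = 9103 + \left(14 + 0\right)^{2} = 9103 + 14^{2} = 9103 + 196 = 9299$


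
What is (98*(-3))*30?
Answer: -8820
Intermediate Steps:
(98*(-3))*30 = -294*30 = -8820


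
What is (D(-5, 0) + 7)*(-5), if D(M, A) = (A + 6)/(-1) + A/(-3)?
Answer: -5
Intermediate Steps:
D(M, A) = -6 - 4*A/3 (D(M, A) = (6 + A)*(-1) + A*(-⅓) = (-6 - A) - A/3 = -6 - 4*A/3)
(D(-5, 0) + 7)*(-5) = ((-6 - 4/3*0) + 7)*(-5) = ((-6 + 0) + 7)*(-5) = (-6 + 7)*(-5) = 1*(-5) = -5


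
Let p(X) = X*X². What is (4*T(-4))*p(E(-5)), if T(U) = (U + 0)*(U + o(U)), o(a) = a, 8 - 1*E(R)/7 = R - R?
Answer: 22478848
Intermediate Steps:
E(R) = 56 (E(R) = 56 - 7*(R - R) = 56 - 7*0 = 56 + 0 = 56)
T(U) = 2*U² (T(U) = (U + 0)*(U + U) = U*(2*U) = 2*U²)
p(X) = X³
(4*T(-4))*p(E(-5)) = (4*(2*(-4)²))*56³ = (4*(2*16))*175616 = (4*32)*175616 = 128*175616 = 22478848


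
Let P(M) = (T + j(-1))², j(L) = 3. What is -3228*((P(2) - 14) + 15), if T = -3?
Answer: -3228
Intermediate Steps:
P(M) = 0 (P(M) = (-3 + 3)² = 0² = 0)
-3228*((P(2) - 14) + 15) = -3228*((0 - 14) + 15) = -3228*(-14 + 15) = -3228*1 = -3228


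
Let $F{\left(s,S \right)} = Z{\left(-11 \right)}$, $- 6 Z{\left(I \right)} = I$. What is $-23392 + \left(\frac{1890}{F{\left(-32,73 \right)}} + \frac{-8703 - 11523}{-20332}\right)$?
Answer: $- \frac{2500440109}{111826} \approx -22360.0$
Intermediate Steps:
$Z{\left(I \right)} = - \frac{I}{6}$
$F{\left(s,S \right)} = \frac{11}{6}$ ($F{\left(s,S \right)} = \left(- \frac{1}{6}\right) \left(-11\right) = \frac{11}{6}$)
$-23392 + \left(\frac{1890}{F{\left(-32,73 \right)}} + \frac{-8703 - 11523}{-20332}\right) = -23392 + \left(\frac{1890}{\frac{11}{6}} + \frac{-8703 - 11523}{-20332}\right) = -23392 + \left(1890 \cdot \frac{6}{11} - - \frac{10113}{10166}\right) = -23392 + \left(\frac{11340}{11} + \frac{10113}{10166}\right) = -23392 + \frac{115393683}{111826} = - \frac{2500440109}{111826}$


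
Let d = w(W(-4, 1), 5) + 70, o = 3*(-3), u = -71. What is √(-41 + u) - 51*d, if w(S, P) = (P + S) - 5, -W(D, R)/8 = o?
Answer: -7242 + 4*I*√7 ≈ -7242.0 + 10.583*I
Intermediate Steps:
o = -9
W(D, R) = 72 (W(D, R) = -8*(-9) = 72)
w(S, P) = -5 + P + S
d = 142 (d = (-5 + 5 + 72) + 70 = 72 + 70 = 142)
√(-41 + u) - 51*d = √(-41 - 71) - 51*142 = √(-112) - 7242 = 4*I*√7 - 7242 = -7242 + 4*I*√7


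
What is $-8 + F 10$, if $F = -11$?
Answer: $-118$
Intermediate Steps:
$-8 + F 10 = -8 - 110 = -118$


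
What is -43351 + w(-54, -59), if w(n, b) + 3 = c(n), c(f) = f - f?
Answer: -43354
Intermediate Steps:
c(f) = 0
w(n, b) = -3 (w(n, b) = -3 + 0 = -3)
-43351 + w(-54, -59) = -43351 - 3 = -43354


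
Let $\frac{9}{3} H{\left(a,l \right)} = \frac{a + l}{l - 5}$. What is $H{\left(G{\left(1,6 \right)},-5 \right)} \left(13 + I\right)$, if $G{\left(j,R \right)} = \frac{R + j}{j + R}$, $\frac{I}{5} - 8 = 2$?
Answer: $\frac{42}{5} \approx 8.4$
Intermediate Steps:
$I = 50$ ($I = 40 + 5 \cdot 2 = 40 + 10 = 50$)
$G{\left(j,R \right)} = 1$ ($G{\left(j,R \right)} = \frac{R + j}{R + j} = 1$)
$H{\left(a,l \right)} = \frac{a + l}{3 \left(-5 + l\right)}$ ($H{\left(a,l \right)} = \frac{\left(a + l\right) \frac{1}{l - 5}}{3} = \frac{\left(a + l\right) \frac{1}{-5 + l}}{3} = \frac{\frac{1}{-5 + l} \left(a + l\right)}{3} = \frac{a + l}{3 \left(-5 + l\right)}$)
$H{\left(G{\left(1,6 \right)},-5 \right)} \left(13 + I\right) = \frac{1 - 5}{3 \left(-5 - 5\right)} \left(13 + 50\right) = \frac{1}{3} \frac{1}{-10} \left(-4\right) 63 = \frac{1}{3} \left(- \frac{1}{10}\right) \left(-4\right) 63 = \frac{2}{15} \cdot 63 = \frac{42}{5}$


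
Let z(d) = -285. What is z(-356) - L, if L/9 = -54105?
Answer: 486660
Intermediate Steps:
L = -486945 (L = 9*(-54105) = -486945)
z(-356) - L = -285 - 1*(-486945) = -285 + 486945 = 486660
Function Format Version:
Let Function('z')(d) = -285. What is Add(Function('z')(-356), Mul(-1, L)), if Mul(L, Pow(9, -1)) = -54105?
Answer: 486660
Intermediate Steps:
L = -486945 (L = Mul(9, -54105) = -486945)
Add(Function('z')(-356), Mul(-1, L)) = Add(-285, Mul(-1, -486945)) = Add(-285, 486945) = 486660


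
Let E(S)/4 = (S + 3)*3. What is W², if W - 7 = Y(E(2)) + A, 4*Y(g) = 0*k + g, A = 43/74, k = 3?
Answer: 2792241/5476 ≈ 509.91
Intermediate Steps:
E(S) = 36 + 12*S (E(S) = 4*((S + 3)*3) = 4*((3 + S)*3) = 4*(9 + 3*S) = 36 + 12*S)
A = 43/74 (A = 43*(1/74) = 43/74 ≈ 0.58108)
Y(g) = g/4 (Y(g) = (0*3 + g)/4 = (0 + g)/4 = g/4)
W = 1671/74 (W = 7 + ((36 + 12*2)/4 + 43/74) = 7 + ((36 + 24)/4 + 43/74) = 7 + ((¼)*60 + 43/74) = 7 + (15 + 43/74) = 7 + 1153/74 = 1671/74 ≈ 22.581)
W² = (1671/74)² = 2792241/5476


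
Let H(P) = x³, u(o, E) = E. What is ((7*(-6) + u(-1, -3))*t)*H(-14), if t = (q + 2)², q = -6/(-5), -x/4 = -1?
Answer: -147456/5 ≈ -29491.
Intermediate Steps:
x = 4 (x = -4*(-1) = 4)
q = 6/5 (q = -6*(-⅕) = 6/5 ≈ 1.2000)
t = 256/25 (t = (6/5 + 2)² = (16/5)² = 256/25 ≈ 10.240)
H(P) = 64 (H(P) = 4³ = 64)
((7*(-6) + u(-1, -3))*t)*H(-14) = ((7*(-6) - 3)*(256/25))*64 = ((-42 - 3)*(256/25))*64 = -45*256/25*64 = -2304/5*64 = -147456/5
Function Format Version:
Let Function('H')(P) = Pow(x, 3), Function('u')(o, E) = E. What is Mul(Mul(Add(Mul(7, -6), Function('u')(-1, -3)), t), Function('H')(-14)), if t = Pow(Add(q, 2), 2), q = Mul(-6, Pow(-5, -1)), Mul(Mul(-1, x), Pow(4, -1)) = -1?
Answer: Rational(-147456, 5) ≈ -29491.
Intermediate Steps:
x = 4 (x = Mul(-4, -1) = 4)
q = Rational(6, 5) (q = Mul(-6, Rational(-1, 5)) = Rational(6, 5) ≈ 1.2000)
t = Rational(256, 25) (t = Pow(Add(Rational(6, 5), 2), 2) = Pow(Rational(16, 5), 2) = Rational(256, 25) ≈ 10.240)
Function('H')(P) = 64 (Function('H')(P) = Pow(4, 3) = 64)
Mul(Mul(Add(Mul(7, -6), Function('u')(-1, -3)), t), Function('H')(-14)) = Mul(Mul(Add(Mul(7, -6), -3), Rational(256, 25)), 64) = Mul(Mul(Add(-42, -3), Rational(256, 25)), 64) = Mul(Mul(-45, Rational(256, 25)), 64) = Mul(Rational(-2304, 5), 64) = Rational(-147456, 5)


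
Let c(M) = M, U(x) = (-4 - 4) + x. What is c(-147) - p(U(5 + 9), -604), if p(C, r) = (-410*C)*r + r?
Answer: -1485383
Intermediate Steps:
U(x) = -8 + x
p(C, r) = r - 410*C*r (p(C, r) = -410*C*r + r = r - 410*C*r)
c(-147) - p(U(5 + 9), -604) = -147 - (-604)*(1 - 410*(-8 + (5 + 9))) = -147 - (-604)*(1 - 410*(-8 + 14)) = -147 - (-604)*(1 - 410*6) = -147 - (-604)*(1 - 2460) = -147 - (-604)*(-2459) = -147 - 1*1485236 = -147 - 1485236 = -1485383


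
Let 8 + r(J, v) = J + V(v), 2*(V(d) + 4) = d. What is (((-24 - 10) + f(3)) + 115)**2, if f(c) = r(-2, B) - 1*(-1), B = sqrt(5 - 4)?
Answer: 18769/4 ≈ 4692.3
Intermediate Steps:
B = 1 (B = sqrt(1) = 1)
V(d) = -4 + d/2
r(J, v) = -12 + J + v/2 (r(J, v) = -8 + (J + (-4 + v/2)) = -8 + (-4 + J + v/2) = -12 + J + v/2)
f(c) = -25/2 (f(c) = (-12 - 2 + (1/2)*1) - 1*(-1) = (-12 - 2 + 1/2) + 1 = -27/2 + 1 = -25/2)
(((-24 - 10) + f(3)) + 115)**2 = (((-24 - 10) - 25/2) + 115)**2 = ((-34 - 25/2) + 115)**2 = (-93/2 + 115)**2 = (137/2)**2 = 18769/4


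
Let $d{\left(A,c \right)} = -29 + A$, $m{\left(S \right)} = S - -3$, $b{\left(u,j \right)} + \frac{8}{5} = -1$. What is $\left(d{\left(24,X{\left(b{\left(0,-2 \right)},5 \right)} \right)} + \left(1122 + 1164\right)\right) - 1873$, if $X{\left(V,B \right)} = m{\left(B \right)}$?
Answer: $408$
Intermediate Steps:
$b{\left(u,j \right)} = - \frac{13}{5}$ ($b{\left(u,j \right)} = - \frac{8}{5} - 1 = - \frac{13}{5}$)
$m{\left(S \right)} = 3 + S$ ($m{\left(S \right)} = S + 3 = 3 + S$)
$X{\left(V,B \right)} = 3 + B$
$\left(d{\left(24,X{\left(b{\left(0,-2 \right)},5 \right)} \right)} + \left(1122 + 1164\right)\right) - 1873 = \left(\left(-29 + 24\right) + \left(1122 + 1164\right)\right) - 1873 = \left(-5 + 2286\right) - 1873 = 2281 - 1873 = 408$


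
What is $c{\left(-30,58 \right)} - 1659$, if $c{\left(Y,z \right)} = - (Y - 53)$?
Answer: $-1576$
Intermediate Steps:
$c{\left(Y,z \right)} = 53 - Y$ ($c{\left(Y,z \right)} = - (-53 + Y) = 53 - Y$)
$c{\left(-30,58 \right)} - 1659 = \left(53 - -30\right) - 1659 = \left(53 + 30\right) - 1659 = 83 - 1659 = -1576$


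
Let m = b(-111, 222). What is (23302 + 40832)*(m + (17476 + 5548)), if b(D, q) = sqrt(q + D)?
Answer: 1476621216 + 64134*sqrt(111) ≈ 1.4773e+9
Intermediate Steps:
b(D, q) = sqrt(D + q)
m = sqrt(111) (m = sqrt(-111 + 222) = sqrt(111) ≈ 10.536)
(23302 + 40832)*(m + (17476 + 5548)) = (23302 + 40832)*(sqrt(111) + (17476 + 5548)) = 64134*(sqrt(111) + 23024) = 64134*(23024 + sqrt(111)) = 1476621216 + 64134*sqrt(111)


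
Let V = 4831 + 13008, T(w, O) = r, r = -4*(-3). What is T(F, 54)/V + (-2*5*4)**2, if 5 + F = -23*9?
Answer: 28542412/17839 ≈ 1600.0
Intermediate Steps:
r = 12 (r = -4*1*(-3) = -4*(-3) = 12)
F = -212 (F = -5 - 23*9 = -5 - 207 = -212)
T(w, O) = 12
V = 17839
T(F, 54)/V + (-2*5*4)**2 = 12/17839 + (-2*5*4)**2 = 12*(1/17839) + (-10*4)**2 = 12/17839 + (-40)**2 = 12/17839 + 1600 = 28542412/17839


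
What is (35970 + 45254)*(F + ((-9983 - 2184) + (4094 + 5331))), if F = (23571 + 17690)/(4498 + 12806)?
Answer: -481316234971/2163 ≈ -2.2252e+8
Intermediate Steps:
F = 41261/17304 ≈ 2.3845
(35970 + 45254)*(F + ((-9983 - 2184) + (4094 + 5331))) = (35970 + 45254)*(41261/17304 + ((-9983 - 2184) + (4094 + 5331))) = 81224*(41261/17304 + (-12167 + 9425)) = 81224*(41261/17304 - 2742) = 81224*(-47406307/17304) = -481316234971/2163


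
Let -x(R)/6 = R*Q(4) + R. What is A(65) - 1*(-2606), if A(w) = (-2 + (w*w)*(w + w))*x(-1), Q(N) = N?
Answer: 16480046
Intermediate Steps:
x(R) = -30*R (x(R) = -6*(R*4 + R) = -6*(4*R + R) = -30*R)
A(w) = -60 + 60*w³ (A(w) = (-2 + (w*w)*(w + w))*(-30*(-1)) = (-2 + w²*(2*w))*30 = (-2 + 2*w³)*30 = -60 + 60*w³)
A(65) - 1*(-2606) = (-60 + 60*65³) - 1*(-2606) = (-60 + 60*274625) + 2606 = (-60 + 16477500) + 2606 = 16477440 + 2606 = 16480046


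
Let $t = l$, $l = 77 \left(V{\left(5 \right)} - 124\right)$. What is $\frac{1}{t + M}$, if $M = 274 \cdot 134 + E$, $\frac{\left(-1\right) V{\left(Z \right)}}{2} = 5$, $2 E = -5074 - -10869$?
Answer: $\frac{2}{58591} \approx 3.4135 \cdot 10^{-5}$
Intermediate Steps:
$E = \frac{5795}{2}$ ($E = \frac{-5074 - -10869}{2} = \frac{-5074 + 10869}{2} = \frac{1}{2} \cdot 5795 = \frac{5795}{2} \approx 2897.5$)
$V{\left(Z \right)} = -10$ ($V{\left(Z \right)} = \left(-2\right) 5 = -10$)
$l = -10318$ ($l = 77 \left(-10 - 124\right) = 77 \left(-134\right) = -10318$)
$t = -10318$
$M = \frac{79227}{2}$ ($M = 274 \cdot 134 + \frac{5795}{2} = 36716 + \frac{5795}{2} = \frac{79227}{2} \approx 39614.0$)
$\frac{1}{t + M} = \frac{1}{-10318 + \frac{79227}{2}} = \frac{1}{\frac{58591}{2}} = \frac{2}{58591}$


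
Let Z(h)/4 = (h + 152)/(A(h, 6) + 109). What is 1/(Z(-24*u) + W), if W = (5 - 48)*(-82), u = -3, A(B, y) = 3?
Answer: 1/3534 ≈ 0.00028297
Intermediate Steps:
Z(h) = 38/7 + h/28 (Z(h) = 4*((h + 152)/(3 + 109)) = 4*((152 + h)/112) = 4*((152 + h)*(1/112)) = 4*(19/14 + h/112) = 38/7 + h/28)
W = 3526 (W = -43*(-82) = 3526)
1/(Z(-24*u) + W) = 1/((38/7 + (-24*(-3))/28) + 3526) = 1/((38/7 + (1/28)*72) + 3526) = 1/((38/7 + 18/7) + 3526) = 1/(8 + 3526) = 1/3534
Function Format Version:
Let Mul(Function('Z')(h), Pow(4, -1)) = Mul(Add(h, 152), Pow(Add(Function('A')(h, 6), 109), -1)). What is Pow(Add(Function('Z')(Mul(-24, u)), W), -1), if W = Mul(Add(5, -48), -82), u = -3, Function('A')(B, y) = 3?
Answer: Rational(1, 3534) ≈ 0.00028297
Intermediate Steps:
Function('Z')(h) = Add(Rational(38, 7), Mul(Rational(1, 28), h)) (Function('Z')(h) = Mul(4, Mul(Add(h, 152), Pow(Add(3, 109), -1))) = Mul(4, Mul(Add(152, h), Pow(112, -1))) = Mul(4, Mul(Add(152, h), Rational(1, 112))) = Mul(4, Add(Rational(19, 14), Mul(Rational(1, 112), h))) = Add(Rational(38, 7), Mul(Rational(1, 28), h)))
W = 3526 (W = Mul(-43, -82) = 3526)
Pow(Add(Function('Z')(Mul(-24, u)), W), -1) = Pow(Add(Add(Rational(38, 7), Mul(Rational(1, 28), Mul(-24, -3))), 3526), -1) = Pow(Add(Add(Rational(38, 7), Mul(Rational(1, 28), 72)), 3526), -1) = Pow(Add(Add(Rational(38, 7), Rational(18, 7)), 3526), -1) = Pow(Add(8, 3526), -1) = Pow(3534, -1) = Rational(1, 3534)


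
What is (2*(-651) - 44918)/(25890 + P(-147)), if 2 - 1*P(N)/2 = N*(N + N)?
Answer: 23110/30271 ≈ 0.76344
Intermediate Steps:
P(N) = 4 - 4*N² (P(N) = 4 - 2*N*(N + N) = 4 - 2*N*2*N = 4 - 4*N²)
(2*(-651) - 44918)/(25890 + P(-147)) = (2*(-651) - 44918)/(25890 + (4 - 4*(-147)²)) = (-1302 - 44918)/(25890 + (4 - 4*21609)) = -46220/(25890 + (4 - 86436)) = -46220/(25890 - 86432) = -46220/(-60542) = -46220*(-1/60542) = 23110/30271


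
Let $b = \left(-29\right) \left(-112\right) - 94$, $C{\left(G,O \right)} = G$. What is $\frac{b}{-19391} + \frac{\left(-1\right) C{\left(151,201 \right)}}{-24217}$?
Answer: $- \frac{73452377}{469591847} \approx -0.15642$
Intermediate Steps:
$b = 3154$ ($b = 3248 - 94 = 3154$)
$\frac{b}{-19391} + \frac{\left(-1\right) C{\left(151,201 \right)}}{-24217} = \frac{3154}{-19391} + \frac{\left(-1\right) 151}{-24217} = 3154 \left(- \frac{1}{19391}\right) - - \frac{151}{24217} = - \frac{3154}{19391} + \frac{151}{24217} = - \frac{73452377}{469591847}$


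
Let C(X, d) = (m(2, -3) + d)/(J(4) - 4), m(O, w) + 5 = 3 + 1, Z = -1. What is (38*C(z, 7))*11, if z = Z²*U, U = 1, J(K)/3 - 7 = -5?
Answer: 1254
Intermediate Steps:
J(K) = 6 (J(K) = 21 + 3*(-5) = 21 - 15 = 6)
m(O, w) = -1 (m(O, w) = -5 + (3 + 1) = -5 + 4 = -1)
z = 1 (z = (-1)²*1 = 1*1 = 1)
C(X, d) = -½ + d/2 (C(X, d) = (-1 + d)/(6 - 4) = (-1 + d)/2 = (-1 + d)*(½) = -½ + d/2)
(38*C(z, 7))*11 = (38*(-½ + (½)*7))*11 = (38*(-½ + 7/2))*11 = (38*3)*11 = 114*11 = 1254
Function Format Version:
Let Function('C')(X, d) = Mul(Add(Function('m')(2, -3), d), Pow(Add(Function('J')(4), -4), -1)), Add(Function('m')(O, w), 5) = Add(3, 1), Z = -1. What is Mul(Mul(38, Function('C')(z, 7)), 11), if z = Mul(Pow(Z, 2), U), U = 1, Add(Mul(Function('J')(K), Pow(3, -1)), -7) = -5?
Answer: 1254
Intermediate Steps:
Function('J')(K) = 6 (Function('J')(K) = Add(21, Mul(3, -5)) = Add(21, -15) = 6)
Function('m')(O, w) = -1 (Function('m')(O, w) = Add(-5, Add(3, 1)) = Add(-5, 4) = -1)
z = 1 (z = Mul(Pow(-1, 2), 1) = Mul(1, 1) = 1)
Function('C')(X, d) = Add(Rational(-1, 2), Mul(Rational(1, 2), d)) (Function('C')(X, d) = Mul(Add(-1, d), Pow(Add(6, -4), -1)) = Mul(Add(-1, d), Pow(2, -1)) = Mul(Add(-1, d), Rational(1, 2)) = Add(Rational(-1, 2), Mul(Rational(1, 2), d)))
Mul(Mul(38, Function('C')(z, 7)), 11) = Mul(Mul(38, Add(Rational(-1, 2), Mul(Rational(1, 2), 7))), 11) = Mul(Mul(38, Add(Rational(-1, 2), Rational(7, 2))), 11) = Mul(Mul(38, 3), 11) = Mul(114, 11) = 1254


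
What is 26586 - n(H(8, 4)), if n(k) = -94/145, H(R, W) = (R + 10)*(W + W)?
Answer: 3855064/145 ≈ 26587.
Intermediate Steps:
H(R, W) = 2*W*(10 + R) (H(R, W) = (10 + R)*(2*W) = 2*W*(10 + R))
n(k) = -94/145 (n(k) = -94*1/145 = -94/145)
26586 - n(H(8, 4)) = 26586 - 1*(-94/145) = 26586 + 94/145 = 3855064/145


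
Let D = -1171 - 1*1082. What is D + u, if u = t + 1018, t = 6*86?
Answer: -719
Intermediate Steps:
t = 516
u = 1534 (u = 516 + 1018 = 1534)
D = -2253 (D = -1171 - 1082 = -2253)
D + u = -2253 + 1534 = -719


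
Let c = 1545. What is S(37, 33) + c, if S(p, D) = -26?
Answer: 1519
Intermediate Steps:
S(37, 33) + c = -26 + 1545 = 1519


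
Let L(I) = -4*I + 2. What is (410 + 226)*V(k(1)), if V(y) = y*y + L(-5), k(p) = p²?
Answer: 14628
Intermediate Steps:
L(I) = 2 - 4*I
V(y) = 22 + y² (V(y) = y*y + (2 - 4*(-5)) = y² + (2 + 20) = y² + 22 = 22 + y²)
(410 + 226)*V(k(1)) = (410 + 226)*(22 + (1²)²) = 636*(22 + 1²) = 636*(22 + 1) = 636*23 = 14628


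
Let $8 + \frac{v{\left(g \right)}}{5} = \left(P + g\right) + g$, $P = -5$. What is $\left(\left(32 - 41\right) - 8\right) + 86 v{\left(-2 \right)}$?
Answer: $-7327$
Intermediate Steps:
$v{\left(g \right)} = -65 + 10 g$ ($v{\left(g \right)} = -40 + 5 \left(\left(-5 + g\right) + g\right) = -40 + 5 \left(-5 + 2 g\right) = -40 + \left(-25 + 10 g\right) = -65 + 10 g$)
$\left(\left(32 - 41\right) - 8\right) + 86 v{\left(-2 \right)} = \left(\left(32 - 41\right) - 8\right) + 86 \left(-65 + 10 \left(-2\right)\right) = \left(-9 - 8\right) + 86 \left(-65 - 20\right) = -17 + 86 \left(-85\right) = -17 - 7310 = -7327$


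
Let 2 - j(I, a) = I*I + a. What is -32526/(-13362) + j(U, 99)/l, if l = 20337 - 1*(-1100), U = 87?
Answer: 5831635/2808247 ≈ 2.0766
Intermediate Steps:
l = 21437 (l = 20337 + 1100 = 21437)
j(I, a) = 2 - a - I² (j(I, a) = 2 - (I*I + a) = 2 - (I² + a) = 2 - (a + I²) = 2 + (-a - I²) = 2 - a - I²)
-32526/(-13362) + j(U, 99)/l = -32526/(-13362) + (2 - 1*99 - 1*87²)/21437 = -32526*(-1/13362) + (2 - 99 - 1*7569)*(1/21437) = 5421/2227 + (2 - 99 - 7569)*(1/21437) = 5421/2227 - 7666*1/21437 = 5421/2227 - 7666/21437 = 5831635/2808247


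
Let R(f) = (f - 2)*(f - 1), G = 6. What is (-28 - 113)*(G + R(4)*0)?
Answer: -846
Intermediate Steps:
R(f) = (-1 + f)*(-2 + f) (R(f) = (-2 + f)*(-1 + f) = (-1 + f)*(-2 + f))
(-28 - 113)*(G + R(4)*0) = (-28 - 113)*(6 + (2 + 4² - 3*4)*0) = -141*(6 + (2 + 16 - 12)*0) = -141*(6 + 6*0) = -141*(6 + 0) = -141*6 = -846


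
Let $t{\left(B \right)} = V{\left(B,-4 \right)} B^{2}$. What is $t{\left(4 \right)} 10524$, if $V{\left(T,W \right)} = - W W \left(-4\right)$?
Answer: $10776576$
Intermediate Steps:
$V{\left(T,W \right)} = 4 W^{2}$ ($V{\left(T,W \right)} = - W^{2} \left(-4\right) = - \left(-4\right) W^{2} = 4 W^{2}$)
$t{\left(B \right)} = 64 B^{2}$ ($t{\left(B \right)} = 4 \left(-4\right)^{2} B^{2} = 4 \cdot 16 B^{2} = 64 B^{2}$)
$t{\left(4 \right)} 10524 = 64 \cdot 4^{2} \cdot 10524 = 64 \cdot 16 \cdot 10524 = 1024 \cdot 10524 = 10776576$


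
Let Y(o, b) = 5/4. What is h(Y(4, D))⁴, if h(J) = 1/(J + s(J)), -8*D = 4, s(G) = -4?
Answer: 256/14641 ≈ 0.017485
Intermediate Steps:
D = -½ (D = -⅛*4 = -½ ≈ -0.50000)
Y(o, b) = 5/4 (Y(o, b) = 5*(¼) = 5/4)
h(J) = 1/(-4 + J) (h(J) = 1/(J - 4) = 1/(-4 + J))
h(Y(4, D))⁴ = (1/(-4 + 5/4))⁴ = (1/(-11/4))⁴ = (-4/11)⁴ = 256/14641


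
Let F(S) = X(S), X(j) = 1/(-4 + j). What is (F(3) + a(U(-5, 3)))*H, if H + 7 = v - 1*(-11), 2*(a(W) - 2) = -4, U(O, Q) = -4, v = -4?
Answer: 0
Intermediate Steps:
a(W) = 0 (a(W) = 2 + (1/2)*(-4) = 2 - 2 = 0)
H = 0 (H = -7 + (-4 - 1*(-11)) = -7 + (-4 + 11) = -7 + 7 = 0)
F(S) = 1/(-4 + S)
(F(3) + a(U(-5, 3)))*H = (1/(-4 + 3) + 0)*0 = (1/(-1) + 0)*0 = (-1 + 0)*0 = -1*0 = 0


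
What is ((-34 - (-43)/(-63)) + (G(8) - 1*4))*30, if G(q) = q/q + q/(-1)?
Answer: -28780/21 ≈ -1370.5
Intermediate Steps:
G(q) = 1 - q (G(q) = 1 + q*(-1) = 1 - q)
((-34 - (-43)/(-63)) + (G(8) - 1*4))*30 = ((-34 - (-43)/(-63)) + ((1 - 1*8) - 1*4))*30 = ((-34 - (-43)*(-1)/63) + ((1 - 8) - 4))*30 = ((-34 - 1*43/63) + (-7 - 4))*30 = ((-34 - 43/63) - 11)*30 = (-2185/63 - 11)*30 = -2878/63*30 = -28780/21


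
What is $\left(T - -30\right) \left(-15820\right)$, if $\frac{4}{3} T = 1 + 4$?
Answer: $-533925$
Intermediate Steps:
$T = \frac{15}{4}$ ($T = \frac{3 \left(1 + 4\right)}{4} = \frac{3}{4} \cdot 5 = \frac{15}{4} \approx 3.75$)
$\left(T - -30\right) \left(-15820\right) = \left(\frac{15}{4} - -30\right) \left(-15820\right) = \left(\frac{15}{4} + 30\right) \left(-15820\right) = \frac{135}{4} \left(-15820\right) = -533925$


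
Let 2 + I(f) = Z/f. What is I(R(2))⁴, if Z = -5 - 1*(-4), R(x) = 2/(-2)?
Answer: 1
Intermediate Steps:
R(x) = -1 (R(x) = 2*(-½) = -1)
Z = -1 (Z = -5 + 4 = -1)
I(f) = -2 - 1/f
I(R(2))⁴ = (-2 - 1/(-1))⁴ = (-2 - 1*(-1))⁴ = (-2 + 1)⁴ = (-1)⁴ = 1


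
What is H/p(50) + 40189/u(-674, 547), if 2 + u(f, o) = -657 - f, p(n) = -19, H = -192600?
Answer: 3652591/285 ≈ 12816.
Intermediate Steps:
u(f, o) = -659 - f (u(f, o) = -2 + (-657 - f) = -659 - f)
H/p(50) + 40189/u(-674, 547) = -192600/(-19) + 40189/(-659 - 1*(-674)) = -192600*(-1/19) + 40189/(-659 + 674) = 192600/19 + 40189/15 = 3652591/285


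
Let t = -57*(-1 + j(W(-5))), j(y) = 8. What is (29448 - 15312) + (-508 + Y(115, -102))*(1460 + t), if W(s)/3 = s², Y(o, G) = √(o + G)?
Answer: -524852 + 1061*√13 ≈ -5.2103e+5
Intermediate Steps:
Y(o, G) = √(G + o)
W(s) = 3*s²
t = -399 (t = -57*(-1 + 8) = -57*7 = -399)
(29448 - 15312) + (-508 + Y(115, -102))*(1460 + t) = (29448 - 15312) + (-508 + √(-102 + 115))*(1460 - 399) = 14136 + (-508 + √13)*1061 = 14136 + (-538988 + 1061*√13) = -524852 + 1061*√13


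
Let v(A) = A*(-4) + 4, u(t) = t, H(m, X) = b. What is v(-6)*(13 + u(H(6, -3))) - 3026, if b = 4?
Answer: -2550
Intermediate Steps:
H(m, X) = 4
v(A) = 4 - 4*A (v(A) = -4*A + 4 = 4 - 4*A)
v(-6)*(13 + u(H(6, -3))) - 3026 = (4 - 4*(-6))*(13 + 4) - 3026 = (4 + 24)*17 - 3026 = 28*17 - 3026 = 476 - 3026 = -2550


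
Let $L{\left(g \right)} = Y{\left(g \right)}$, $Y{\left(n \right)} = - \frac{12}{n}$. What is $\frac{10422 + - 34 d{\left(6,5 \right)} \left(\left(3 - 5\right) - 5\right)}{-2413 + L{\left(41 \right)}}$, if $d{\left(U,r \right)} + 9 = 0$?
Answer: $- \frac{67896}{19789} \approx -3.431$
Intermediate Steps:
$d{\left(U,r \right)} = -9$ ($d{\left(U,r \right)} = -9 + 0 = -9$)
$L{\left(g \right)} = - \frac{12}{g}$
$\frac{10422 + - 34 d{\left(6,5 \right)} \left(\left(3 - 5\right) - 5\right)}{-2413 + L{\left(41 \right)}} = \frac{10422 + \left(-34\right) \left(-9\right) \left(\left(3 - 5\right) - 5\right)}{-2413 - \frac{12}{41}} = \frac{10422 + 306 \left(-2 - 5\right)}{-2413 - \frac{12}{41}} = \frac{10422 + 306 \left(-7\right)}{-2413 - \frac{12}{41}} = \frac{10422 - 2142}{- \frac{98945}{41}} = 8280 \left(- \frac{41}{98945}\right) = - \frac{67896}{19789}$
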